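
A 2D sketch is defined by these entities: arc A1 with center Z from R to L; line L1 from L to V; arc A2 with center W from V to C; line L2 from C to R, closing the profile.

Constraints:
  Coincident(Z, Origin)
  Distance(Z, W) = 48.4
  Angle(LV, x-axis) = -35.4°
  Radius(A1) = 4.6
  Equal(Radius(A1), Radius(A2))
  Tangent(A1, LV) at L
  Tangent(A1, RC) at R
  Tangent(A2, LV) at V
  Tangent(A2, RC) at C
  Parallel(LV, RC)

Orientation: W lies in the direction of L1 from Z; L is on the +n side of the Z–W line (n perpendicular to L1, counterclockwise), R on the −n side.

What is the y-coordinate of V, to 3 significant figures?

-24.3

The slot axis is L1's direction at -35.4°, so u = (cos -35.4°, sin -35.4°) = (0.815, -0.579) and n = (−sin -35.4°, cos -35.4°) = (0.579, 0.815). Z is at the origin and W lies 48.4 along u from Z, so W = 48.4·u = (39.5, -28.0). Tangency of A1 to both parallel lines with radius 4.6 puts L and R at Z ± 4.6·n: L = (2.66, 3.75), R = (-2.66, -3.75). Equal radii place V and C the same way about W: V = W + 4.6·n = (42.1, -24.3), C = W − 4.6·n = (36.8, -31.8). So V.y = -24.3.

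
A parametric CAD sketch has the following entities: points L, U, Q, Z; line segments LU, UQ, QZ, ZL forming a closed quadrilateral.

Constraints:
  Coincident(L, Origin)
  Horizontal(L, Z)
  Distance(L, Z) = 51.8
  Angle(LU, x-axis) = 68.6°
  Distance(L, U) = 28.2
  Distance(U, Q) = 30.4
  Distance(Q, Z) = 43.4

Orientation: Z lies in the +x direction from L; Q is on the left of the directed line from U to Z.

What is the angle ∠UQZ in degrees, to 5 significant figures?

81.386°

Checks: |UQ| = 30.40 ✓; |QZ| = 43.40 ✓.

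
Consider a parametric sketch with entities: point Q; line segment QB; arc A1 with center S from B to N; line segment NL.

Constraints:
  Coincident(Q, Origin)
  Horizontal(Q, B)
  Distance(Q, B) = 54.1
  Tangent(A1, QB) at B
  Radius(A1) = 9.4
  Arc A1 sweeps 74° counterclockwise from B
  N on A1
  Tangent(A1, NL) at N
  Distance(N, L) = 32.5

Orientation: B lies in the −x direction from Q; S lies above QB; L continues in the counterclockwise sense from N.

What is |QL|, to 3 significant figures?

52.5

Q is at the origin; Q and B share the same y with |QB| = 54.1 and B on the −x side, so B = (-54.1, 0.00). A1 meets QB tangentially, so SB is at right angles to QB, so S = B + (0, 9.4) = (-54.1, 9.40). On A1, B sits at bearing -90° from S; a 74° counterclockwise sweep puts N at bearing -16°, so N = S + 9.4·(cos -16°, sin -16°) = (-45.1, 6.81). The tangent condition forces SN to be normal to NL, so NL runs along (−sin -16°, cos -16°); with |NL| = 32.5, L = (-36.1, 38.1). Then |QL| = |L − Q| = 52.5.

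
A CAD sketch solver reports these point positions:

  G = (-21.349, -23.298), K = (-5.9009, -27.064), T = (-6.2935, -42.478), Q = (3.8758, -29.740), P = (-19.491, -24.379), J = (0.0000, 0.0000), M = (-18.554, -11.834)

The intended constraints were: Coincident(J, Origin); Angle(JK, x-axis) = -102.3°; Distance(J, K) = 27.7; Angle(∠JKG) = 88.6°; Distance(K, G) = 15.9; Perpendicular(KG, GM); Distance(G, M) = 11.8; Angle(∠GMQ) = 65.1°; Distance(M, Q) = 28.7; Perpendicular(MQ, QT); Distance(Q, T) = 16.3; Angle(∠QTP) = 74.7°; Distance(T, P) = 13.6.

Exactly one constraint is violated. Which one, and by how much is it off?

Distance(T, P) = 13.6 — off by 8.80.

J = (0.00, 0.00) ✓; JK at -102.3° ✓; |JK| = 27.70 ✓; ∠JKG = 88.60° ✓; |KG| = 15.90 ✓; ∠(KG, GM) = 90.00° ✓; |GM| = 11.80 ✓; ∠GMQ = 65.10° ✓; |MQ| = 28.70 ✓; ∠(MQ, QT) = 90.00° ✓; |QT| = 16.30 ✓; ∠QTP = 74.70° ✓; |TP| = 22.40 ✗.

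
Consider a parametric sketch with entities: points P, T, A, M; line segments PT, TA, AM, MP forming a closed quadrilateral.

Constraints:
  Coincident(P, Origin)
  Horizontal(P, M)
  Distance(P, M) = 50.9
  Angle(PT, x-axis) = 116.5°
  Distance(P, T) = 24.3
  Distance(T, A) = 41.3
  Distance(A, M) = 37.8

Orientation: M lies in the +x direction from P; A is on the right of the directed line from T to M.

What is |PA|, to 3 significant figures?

18.2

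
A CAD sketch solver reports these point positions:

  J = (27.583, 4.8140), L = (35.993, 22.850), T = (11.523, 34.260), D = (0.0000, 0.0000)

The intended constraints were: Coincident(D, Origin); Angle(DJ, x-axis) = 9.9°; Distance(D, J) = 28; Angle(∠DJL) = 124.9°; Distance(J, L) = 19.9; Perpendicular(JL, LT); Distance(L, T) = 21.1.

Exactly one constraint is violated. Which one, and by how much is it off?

Distance(L, T) = 21.1 — off by 5.90.

D = (0.00, 0.00) ✓; DJ at 9.900° ✓; |DJ| = 28.00 ✓; ∠DJL = 124.9° ✓; |JL| = 19.90 ✓; ∠(JL, LT) = 90.00° ✓; |LT| = 27.00 ✗.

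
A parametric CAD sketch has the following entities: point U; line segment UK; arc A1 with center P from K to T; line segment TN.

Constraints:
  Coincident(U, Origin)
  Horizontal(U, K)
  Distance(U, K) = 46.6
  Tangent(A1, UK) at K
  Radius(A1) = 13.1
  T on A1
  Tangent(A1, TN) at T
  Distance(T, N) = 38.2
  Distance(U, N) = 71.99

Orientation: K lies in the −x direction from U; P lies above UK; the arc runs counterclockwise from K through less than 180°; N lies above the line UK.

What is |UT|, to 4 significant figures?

38.74

U is at the origin; U and K share the same y with |UK| = 46.6 and K on the −x side, so K = (-46.60, 0.000). Since A1 is tangent to UK there, PK ⟂ UK, so P = K + (0, 13.1) = (-46.60, 13.10). Since PT ⟂ TN (tangency), |PN| = √(13.1² + 38.2²) = 40.38 regardless of where T sits on A1. So N lies on both circle(U, 71.99) and circle(P, 40.38); the above-UK intersection is N = (-48.22, 53.45). T is the foot of the tangent from N: T = (-34.39, 17.84).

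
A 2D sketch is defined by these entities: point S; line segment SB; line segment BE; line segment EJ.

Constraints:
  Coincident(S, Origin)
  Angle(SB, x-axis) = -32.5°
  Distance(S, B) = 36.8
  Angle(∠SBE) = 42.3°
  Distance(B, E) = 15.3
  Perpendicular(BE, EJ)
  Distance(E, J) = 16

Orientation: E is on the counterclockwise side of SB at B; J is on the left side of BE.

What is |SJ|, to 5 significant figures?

14.795

∠SBE = 42.3°, so BE runs at -32.5° + (180° − 42.3°) = 105.20° from the x-axis; with |BE| = 15.3, E = B + 15.3·(cos 105.20°, sin 105.20°) = (27.025, -5.0079). The perpendicularity gives EJ at right angles to BE; with |EJ| = 16.0 on the left of BE, J = E + 16.0·(-0.96502, -0.26219) = (11.585, -9.2029). Then |SJ| = |J − S| = 14.795.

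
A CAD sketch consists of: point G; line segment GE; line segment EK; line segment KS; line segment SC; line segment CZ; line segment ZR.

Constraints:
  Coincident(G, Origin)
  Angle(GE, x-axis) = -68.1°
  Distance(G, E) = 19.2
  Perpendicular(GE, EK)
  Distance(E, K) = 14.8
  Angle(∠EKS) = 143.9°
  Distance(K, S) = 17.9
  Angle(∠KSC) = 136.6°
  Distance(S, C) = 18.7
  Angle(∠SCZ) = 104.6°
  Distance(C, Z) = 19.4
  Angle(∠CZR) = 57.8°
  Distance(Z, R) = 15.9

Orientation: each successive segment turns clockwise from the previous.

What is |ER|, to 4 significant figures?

27.36

G is at the origin; GE runs at -68.1° with length 19.2, so E = (7.161, -17.81). GE is perpendicular to EK, so EK runs at -158.1°; with |EK| = 14.8, K = (-6.571, -23.33). ∠EKS = 143.9° gives KS at 165.8° from the x-axis; with |KS| = 17.9, S = (-23.92, -18.94). ∠KSC = 136.6° gives SC at 122.4° from the x-axis; with |SC| = 18.7, C = (-33.94, -3.155). ∠SCZ = 104.6° gives CZ at 47.00° from the x-axis; with |CZ| = 19.4, Z = (-20.71, 11.03). ∠CZR = 57.8° gives ZR at -75.20° from the x-axis; with |ZR| = 15.9, R = (-16.65, -4.339). Then |ER| = |R − E| = 27.36.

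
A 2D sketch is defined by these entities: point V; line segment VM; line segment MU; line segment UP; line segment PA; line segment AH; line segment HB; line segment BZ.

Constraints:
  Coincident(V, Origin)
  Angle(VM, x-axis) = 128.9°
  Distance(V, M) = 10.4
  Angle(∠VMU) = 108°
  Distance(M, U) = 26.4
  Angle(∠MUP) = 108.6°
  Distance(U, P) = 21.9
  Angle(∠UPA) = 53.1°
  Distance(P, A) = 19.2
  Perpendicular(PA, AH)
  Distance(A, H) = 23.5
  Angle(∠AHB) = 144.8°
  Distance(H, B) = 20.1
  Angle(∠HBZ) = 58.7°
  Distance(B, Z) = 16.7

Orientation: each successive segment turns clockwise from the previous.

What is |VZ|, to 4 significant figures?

45.27

V is at the origin; VM runs at 128.9° with length 10.4, so M = (-6.531, 8.094). ∠VMU = 108.0° gives MU at 56.90° from the x-axis; with |MU| = 26.4, U = (7.886, 30.21). ∠MUP = 108.6° gives UP at -14.50° from the x-axis; with |UP| = 21.9, P = (29.09, 24.73). ∠UPA = 53.1° gives PA at -141.4° from the x-axis; with |PA| = 19.2, A = (14.08, 12.75). The perpendicularity gives AH at right angles to PA, so AH runs at 128.6°; with |AH| = 23.5, H = (-0.5777, 31.11). ∠AHB = 144.8° gives HB at 93.40° from the x-axis; with |HB| = 20.1, B = (-1.770, 51.18). ∠HBZ = 58.7° gives BZ at -27.90° from the x-axis; with |BZ| = 16.7, Z = (12.99, 43.36). Then |VZ| = |Z − V| = 45.27.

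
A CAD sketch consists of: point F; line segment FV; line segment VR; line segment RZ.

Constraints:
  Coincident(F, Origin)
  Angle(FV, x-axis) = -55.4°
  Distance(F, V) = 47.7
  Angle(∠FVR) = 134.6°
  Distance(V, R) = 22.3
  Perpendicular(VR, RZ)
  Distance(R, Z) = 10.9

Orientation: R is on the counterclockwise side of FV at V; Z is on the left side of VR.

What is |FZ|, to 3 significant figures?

60.4

F is at the origin; FV runs at -55.4° with length 47.7, so V = 47.7·(cos -55.4°, sin -55.4°) = (27.1, -39.3). ∠FVR = 134.6°, so VR runs at -55.4° + (180° − 134.6°) = -10.0° from the x-axis; with |VR| = 22.3, R = V + 22.3·(cos -10.0°, sin -10.0°) = (49.0, -43.1). The perpendicularity gives RZ at right angles to VR; with |RZ| = 10.9 on the left of VR, Z = R + 10.9·(0.174, 0.985) = (50.9, -32.4). Then |FZ| = |Z − F| = 60.4.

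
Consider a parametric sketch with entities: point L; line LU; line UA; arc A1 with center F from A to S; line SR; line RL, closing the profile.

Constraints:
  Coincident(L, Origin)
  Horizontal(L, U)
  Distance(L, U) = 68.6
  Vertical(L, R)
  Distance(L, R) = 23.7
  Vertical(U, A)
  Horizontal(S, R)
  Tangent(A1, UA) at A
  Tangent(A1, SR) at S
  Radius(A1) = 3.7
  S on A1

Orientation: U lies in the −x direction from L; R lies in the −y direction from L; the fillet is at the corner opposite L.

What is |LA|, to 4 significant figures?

71.46

L is at the origin; L and U share the same y with |LU| = 68.6 and U on the −x side, so U = (-68.60, 0.000). LR is vertical with |LR| = 23.7 and R on the −y side, so R = (0.000, -23.70). The virtual corner opposite L is at (-68.60, -23.70). A1 meets UA tangentially, so FA is at right angles to UA and since A1 is tangent to SR there, FS ⟂ SR, with radius 3.7, so the center F sits 3.7 in from both sides at F = (-64.90, -20.00). That places the tangent points at A = (-68.60, -20.00) on UA and S = (-64.90, -23.70) on SR. Then |LA| = |A − L| = 71.46.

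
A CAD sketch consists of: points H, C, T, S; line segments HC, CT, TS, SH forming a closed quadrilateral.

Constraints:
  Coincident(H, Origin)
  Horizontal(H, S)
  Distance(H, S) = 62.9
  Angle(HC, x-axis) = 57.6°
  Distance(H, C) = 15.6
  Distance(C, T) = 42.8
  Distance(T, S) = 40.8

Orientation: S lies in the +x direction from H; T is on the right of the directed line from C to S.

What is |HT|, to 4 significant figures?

38.19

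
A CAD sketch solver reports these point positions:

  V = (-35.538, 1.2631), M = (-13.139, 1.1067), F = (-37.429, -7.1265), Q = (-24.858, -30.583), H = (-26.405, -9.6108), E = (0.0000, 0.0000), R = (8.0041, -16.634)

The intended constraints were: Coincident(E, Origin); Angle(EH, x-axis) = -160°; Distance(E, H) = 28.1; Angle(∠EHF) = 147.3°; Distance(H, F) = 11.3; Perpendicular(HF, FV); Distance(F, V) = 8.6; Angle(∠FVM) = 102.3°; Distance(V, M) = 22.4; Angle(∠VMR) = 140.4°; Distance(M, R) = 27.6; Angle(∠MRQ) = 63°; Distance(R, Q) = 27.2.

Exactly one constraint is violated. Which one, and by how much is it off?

Distance(R, Q) = 27.2 — off by 8.50.

E = (0.00, 0.00) ✓; EH at -160.0° ✓; |EH| = 28.10 ✓; ∠EHF = 147.3° ✓; |HF| = 11.30 ✓; ∠(HF, FV) = 90.00° ✓; |FV| = 8.600 ✓; ∠FVM = 102.3° ✓; |VM| = 22.40 ✓; ∠VMR = 140.4° ✓; |MR| = 27.60 ✓; ∠MRQ = 63.00° ✓; |RQ| = 35.70 ✗.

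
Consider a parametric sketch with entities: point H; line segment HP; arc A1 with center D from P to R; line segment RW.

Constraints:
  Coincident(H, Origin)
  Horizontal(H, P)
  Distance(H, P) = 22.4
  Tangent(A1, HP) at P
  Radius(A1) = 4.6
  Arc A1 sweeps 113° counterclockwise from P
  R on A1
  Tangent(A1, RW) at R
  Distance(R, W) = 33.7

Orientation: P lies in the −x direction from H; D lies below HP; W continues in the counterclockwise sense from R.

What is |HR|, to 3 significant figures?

27.4

H is at the origin; HP is horizontal with |HP| = 22.4 and P on the −x side, so P = (-22.4, 0.00). Since A1 is tangent to HP there, DP ⟂ HP, so D = P + (0, -4.6) = (-22.4, -4.60). On A1, P sits at bearing 90° from D; a 113° counterclockwise sweep puts R at bearing 203°, so R = D + 4.6·(cos 203°, sin 203°) = (-26.6, -6.40). Then |HR| = |R − H| = 27.4.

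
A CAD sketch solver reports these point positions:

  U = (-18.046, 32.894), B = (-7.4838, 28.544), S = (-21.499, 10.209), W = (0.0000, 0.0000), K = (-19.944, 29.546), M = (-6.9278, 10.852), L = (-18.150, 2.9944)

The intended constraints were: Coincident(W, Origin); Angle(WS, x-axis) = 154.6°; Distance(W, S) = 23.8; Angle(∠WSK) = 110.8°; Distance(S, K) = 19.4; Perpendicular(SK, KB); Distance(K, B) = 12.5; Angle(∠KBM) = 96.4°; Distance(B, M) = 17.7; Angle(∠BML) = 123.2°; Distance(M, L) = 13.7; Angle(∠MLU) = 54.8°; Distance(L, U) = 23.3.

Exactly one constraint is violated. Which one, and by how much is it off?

Distance(L, U) = 23.3 — off by 6.60.

W = (0.00, 0.00) ✓; WS at 154.6° ✓; |WS| = 23.80 ✓; ∠WSK = 110.8° ✓; |SK| = 19.40 ✓; ∠(SK, KB) = 90.00° ✓; |KB| = 12.50 ✓; ∠KBM = 96.40° ✓; |BM| = 17.70 ✓; ∠BML = 123.2° ✓; |ML| = 13.70 ✓; ∠MLU = 54.80° ✓; |LU| = 29.90 ✗.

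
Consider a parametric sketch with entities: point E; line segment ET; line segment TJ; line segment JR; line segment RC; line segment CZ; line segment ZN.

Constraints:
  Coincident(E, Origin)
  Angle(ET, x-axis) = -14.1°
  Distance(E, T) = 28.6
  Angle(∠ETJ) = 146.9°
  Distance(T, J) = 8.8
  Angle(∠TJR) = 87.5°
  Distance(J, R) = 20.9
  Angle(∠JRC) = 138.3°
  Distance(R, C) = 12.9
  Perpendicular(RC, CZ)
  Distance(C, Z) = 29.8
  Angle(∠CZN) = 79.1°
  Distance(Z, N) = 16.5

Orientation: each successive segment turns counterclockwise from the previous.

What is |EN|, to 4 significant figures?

21.73

E is at the origin; ET runs at -14.1° with length 28.6, so T = (27.74, -6.967). ∠ETJ = 146.9° gives TJ at 19.00° from the x-axis; with |TJ| = 8.8, J = (36.06, -4.102). ∠TJR = 87.5° gives JR at 111.5° from the x-axis; with |JR| = 20.9, R = (28.40, 15.34). ∠JRC = 138.3° gives RC at 153.2° from the x-axis; with |RC| = 12.9, C = (16.88, 21.16). RC is perpendicular to CZ, so CZ runs at -116.8°; with |CZ| = 29.8, Z = (3.449, -5.439). ∠CZN = 79.1° gives ZN at -15.90° from the x-axis; with |ZN| = 16.5, N = (19.32, -9.960). Then |EN| = |N − E| = 21.73.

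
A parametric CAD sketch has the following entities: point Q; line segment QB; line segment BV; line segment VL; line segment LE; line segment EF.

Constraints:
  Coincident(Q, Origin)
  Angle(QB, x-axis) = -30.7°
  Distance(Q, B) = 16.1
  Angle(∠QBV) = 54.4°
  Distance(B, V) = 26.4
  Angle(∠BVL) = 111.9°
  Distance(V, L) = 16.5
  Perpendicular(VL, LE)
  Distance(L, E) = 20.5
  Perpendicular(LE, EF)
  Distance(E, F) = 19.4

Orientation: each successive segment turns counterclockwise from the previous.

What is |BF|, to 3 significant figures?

8.01

VL ⟂ LE, so LE runs at -107°; with |LE| = 20.5, E = (-10.2, 3.30). LE is perpendicular to EF, so EF runs at -17.0°; with |EF| = 19.4, F = (8.37, -2.37). Then |BF| = |F − B| = 8.01.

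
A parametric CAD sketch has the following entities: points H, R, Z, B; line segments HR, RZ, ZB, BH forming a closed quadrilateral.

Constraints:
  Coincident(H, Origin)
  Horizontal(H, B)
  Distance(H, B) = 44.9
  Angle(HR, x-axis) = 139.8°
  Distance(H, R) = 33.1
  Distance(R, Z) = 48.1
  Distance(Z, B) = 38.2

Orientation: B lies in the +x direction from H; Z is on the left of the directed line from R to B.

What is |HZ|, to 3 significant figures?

37.6

Checks: |RZ| = 48.10 ✓; |ZB| = 38.20 ✓.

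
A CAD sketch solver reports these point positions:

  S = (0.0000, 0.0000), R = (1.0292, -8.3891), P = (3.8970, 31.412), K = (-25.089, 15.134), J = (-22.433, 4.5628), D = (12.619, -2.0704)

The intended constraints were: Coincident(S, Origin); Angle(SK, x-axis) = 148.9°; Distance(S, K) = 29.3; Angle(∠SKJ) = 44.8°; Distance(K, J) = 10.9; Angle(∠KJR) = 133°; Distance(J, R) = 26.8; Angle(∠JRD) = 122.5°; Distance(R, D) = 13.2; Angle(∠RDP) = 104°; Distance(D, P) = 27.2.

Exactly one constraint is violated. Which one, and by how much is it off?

Distance(D, P) = 27.2 — off by 7.40.

S = (0.00, 0.00) ✓; SK at 148.9° ✓; |SK| = 29.30 ✓; ∠SKJ = 44.80° ✓; |KJ| = 10.90 ✓; ∠KJR = 133.0° ✓; |JR| = 26.80 ✓; ∠JRD = 122.5° ✓; |RD| = 13.20 ✓; ∠RDP = 104.0° ✓; |DP| = 34.60 ✗.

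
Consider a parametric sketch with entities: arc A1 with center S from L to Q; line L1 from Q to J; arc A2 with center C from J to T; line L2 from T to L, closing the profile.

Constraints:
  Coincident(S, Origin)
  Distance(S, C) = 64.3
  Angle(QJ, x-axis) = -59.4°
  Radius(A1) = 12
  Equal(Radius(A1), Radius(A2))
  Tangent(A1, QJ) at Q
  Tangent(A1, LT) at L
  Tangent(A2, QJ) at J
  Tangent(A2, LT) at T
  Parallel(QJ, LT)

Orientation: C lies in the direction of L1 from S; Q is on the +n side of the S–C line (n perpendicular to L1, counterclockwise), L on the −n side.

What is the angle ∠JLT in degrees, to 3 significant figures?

20.5°

Tangency of A1 to both parallel lines with radius 12.0 puts Q and L at S ± 12.0·n: Q = (10.3, 6.11), L = (-10.3, -6.11). Equal radii place J and T the same way about C: J = C + 12.0·n = (43.1, -49.2), T = C − 12.0·n = (22.4, -61.5). Then cos ∠JLT = LJ·LT / (|LJ||LT|), giving 20.5°.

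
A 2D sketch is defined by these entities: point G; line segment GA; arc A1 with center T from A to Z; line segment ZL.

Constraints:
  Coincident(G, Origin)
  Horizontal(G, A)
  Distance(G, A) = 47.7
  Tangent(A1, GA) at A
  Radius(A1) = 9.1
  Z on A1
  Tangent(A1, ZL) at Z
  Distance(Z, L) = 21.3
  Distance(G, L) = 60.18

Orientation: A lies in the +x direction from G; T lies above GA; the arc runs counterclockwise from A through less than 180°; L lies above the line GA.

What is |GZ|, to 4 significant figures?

57.64

Checks: |TZ| = 9.100 ✓; ∠(TZ, ZL) = 90.00° ✓; |ZL| = 21.30 ✓; |GL| = 60.18 ✓.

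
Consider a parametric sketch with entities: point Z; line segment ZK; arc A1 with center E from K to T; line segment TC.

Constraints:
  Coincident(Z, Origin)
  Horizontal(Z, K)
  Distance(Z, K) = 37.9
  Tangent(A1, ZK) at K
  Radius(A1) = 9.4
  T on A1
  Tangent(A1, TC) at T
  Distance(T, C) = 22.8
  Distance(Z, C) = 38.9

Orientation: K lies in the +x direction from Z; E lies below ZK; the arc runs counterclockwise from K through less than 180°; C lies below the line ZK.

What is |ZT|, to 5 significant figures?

29.673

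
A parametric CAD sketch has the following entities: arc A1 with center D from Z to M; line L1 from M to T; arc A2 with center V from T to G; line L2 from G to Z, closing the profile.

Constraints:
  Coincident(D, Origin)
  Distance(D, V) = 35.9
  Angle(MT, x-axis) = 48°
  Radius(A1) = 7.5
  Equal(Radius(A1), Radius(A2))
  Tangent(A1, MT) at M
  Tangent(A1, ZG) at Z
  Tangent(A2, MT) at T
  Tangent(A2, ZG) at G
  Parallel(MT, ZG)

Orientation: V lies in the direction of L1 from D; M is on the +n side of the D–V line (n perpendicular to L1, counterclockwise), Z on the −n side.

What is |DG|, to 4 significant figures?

36.68

The slot axis is L1's direction at 48.0°, so u = (cos 48.0°, sin 48.0°) = (0.6691, 0.7431) and n = (−sin 48.0°, cos 48.0°) = (-0.7431, 0.6691). D is at the origin and V lies 35.9 along u from D, so V = 35.9·u = (24.02, 26.68). Tangency of A1 to both parallel lines with radius 7.5 puts M and Z at D ± 7.5·n: M = (-5.574, 5.018), Z = (5.574, -5.018). Equal radii place T and G the same way about V: T = V + 7.5·n = (18.45, 31.70), G = V − 7.5·n = (29.60, 21.66). Then |DG| = |G − D| = 36.68.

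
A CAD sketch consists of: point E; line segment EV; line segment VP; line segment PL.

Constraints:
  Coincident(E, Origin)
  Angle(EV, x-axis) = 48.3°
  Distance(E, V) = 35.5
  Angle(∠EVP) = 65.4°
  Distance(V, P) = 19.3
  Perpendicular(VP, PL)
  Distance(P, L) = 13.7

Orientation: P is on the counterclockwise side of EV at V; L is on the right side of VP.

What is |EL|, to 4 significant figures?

46.20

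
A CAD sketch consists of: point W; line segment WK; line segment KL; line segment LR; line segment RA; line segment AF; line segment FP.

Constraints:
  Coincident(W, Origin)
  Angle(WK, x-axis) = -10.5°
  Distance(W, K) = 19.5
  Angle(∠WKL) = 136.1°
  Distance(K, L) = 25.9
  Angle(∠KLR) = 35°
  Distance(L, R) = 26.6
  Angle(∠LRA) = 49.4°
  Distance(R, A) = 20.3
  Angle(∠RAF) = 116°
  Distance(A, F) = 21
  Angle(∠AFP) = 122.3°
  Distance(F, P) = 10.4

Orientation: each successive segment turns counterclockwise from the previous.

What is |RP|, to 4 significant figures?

36.70

∠RAF = 116.0° gives AF at 13.00° from the x-axis; with |AF| = 21.0, F = (47.44, 0.3945). ∠AFP = 122.3° gives FP at 70.70° from the x-axis; with |FP| = 10.4, P = (50.88, 10.21). Then |RP| = |P − R| = 36.70.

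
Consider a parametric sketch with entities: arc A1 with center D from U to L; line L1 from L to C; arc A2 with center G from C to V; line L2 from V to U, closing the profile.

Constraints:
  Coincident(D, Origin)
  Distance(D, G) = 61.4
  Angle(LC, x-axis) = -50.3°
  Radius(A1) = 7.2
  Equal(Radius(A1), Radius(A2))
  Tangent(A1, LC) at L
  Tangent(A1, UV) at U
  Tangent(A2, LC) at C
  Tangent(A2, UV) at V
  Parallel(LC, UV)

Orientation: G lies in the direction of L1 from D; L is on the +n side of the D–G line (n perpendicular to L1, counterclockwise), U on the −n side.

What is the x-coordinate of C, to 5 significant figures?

44.760

The slot axis is L1's direction at -50.3°, so u = (cos -50.3°, sin -50.3°) = (0.63877, -0.76940) and n = (−sin -50.3°, cos -50.3°) = (0.76940, 0.63877). D is at the origin and G lies 61.4 along u from D, so G = 61.4·u = (39.220, -47.241). Tangency of A1 to both parallel lines with radius 7.2 puts L and U at D ± 7.2·n: L = (5.5397, 4.5991), U = (-5.5397, -4.5991). Equal radii place C and V the same way about G: C = G + 7.2·n = (44.760, -42.642), V = G − 7.2·n = (33.681, -51.840). So C.x = 44.760.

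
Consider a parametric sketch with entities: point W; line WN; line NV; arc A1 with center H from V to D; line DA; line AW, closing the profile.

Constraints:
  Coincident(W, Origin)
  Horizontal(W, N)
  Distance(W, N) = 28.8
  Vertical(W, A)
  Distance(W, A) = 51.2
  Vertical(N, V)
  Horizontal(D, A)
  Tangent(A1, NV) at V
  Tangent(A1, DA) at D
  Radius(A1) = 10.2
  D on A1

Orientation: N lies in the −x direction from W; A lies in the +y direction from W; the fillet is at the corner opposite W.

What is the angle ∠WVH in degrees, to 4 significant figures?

54.91°

The virtual corner opposite W is at (-28.80, 51.20). Since A1 is tangent to NV there, HV ⟂ NV and since A1 is tangent to DA there, HD ⟂ DA, with radius 10.2, so the center H sits 10.2 in from both sides at H = (-18.60, 41.00). That places the tangent points at V = (-28.80, 41.00) on NV and D = (-18.60, 51.20) on DA. Then cos ∠WVH = VW·VH / (|VW||VH|), giving 54.91°.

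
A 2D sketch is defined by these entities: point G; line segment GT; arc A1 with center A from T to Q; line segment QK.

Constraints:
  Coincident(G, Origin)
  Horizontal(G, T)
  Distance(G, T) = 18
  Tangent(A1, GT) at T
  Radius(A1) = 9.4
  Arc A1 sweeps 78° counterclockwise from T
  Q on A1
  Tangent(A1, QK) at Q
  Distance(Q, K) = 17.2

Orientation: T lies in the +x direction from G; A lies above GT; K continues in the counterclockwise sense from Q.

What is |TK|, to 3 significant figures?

27.4

G is at the origin; G and T share the same y with |GT| = 18.0 and T on the +x side, so T = (18.0, 0.00). A1 meets GT tangentially, so AT is at right angles to GT, so A = T + (0, 9.4) = (18.0, 9.40). On A1, T sits at bearing -90° from A; a 78° counterclockwise sweep puts Q at bearing -12°, so Q = A + 9.4·(cos -12°, sin -12°) = (27.2, 7.45). The tangent condition forces AQ to be normal to QK, so QK runs along (−sin -12°, cos -12°); with |QK| = 17.2, K = (30.8, 24.3). Then |TK| = |K − T| = 27.4.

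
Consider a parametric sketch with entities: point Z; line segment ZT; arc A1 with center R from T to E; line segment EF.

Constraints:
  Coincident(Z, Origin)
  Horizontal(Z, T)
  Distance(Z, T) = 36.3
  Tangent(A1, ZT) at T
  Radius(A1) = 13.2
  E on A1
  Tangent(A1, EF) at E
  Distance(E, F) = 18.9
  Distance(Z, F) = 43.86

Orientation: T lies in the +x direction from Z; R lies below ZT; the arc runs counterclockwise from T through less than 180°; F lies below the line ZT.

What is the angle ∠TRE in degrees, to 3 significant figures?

102°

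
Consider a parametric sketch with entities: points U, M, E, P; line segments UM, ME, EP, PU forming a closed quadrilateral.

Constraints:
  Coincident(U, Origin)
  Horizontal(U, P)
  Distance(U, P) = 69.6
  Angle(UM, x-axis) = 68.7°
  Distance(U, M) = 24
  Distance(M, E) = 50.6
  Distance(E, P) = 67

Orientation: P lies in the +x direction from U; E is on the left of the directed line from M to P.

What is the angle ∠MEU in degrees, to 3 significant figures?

6.14°

U is at the origin; U and P share the same y with |UP| = 69.6 and P in +x, so P = (69.6, 0). UM runs at 68.7° with |UM| = 24.0, so M = (8.72, 22.4). E is determined by |ME| = 50.6 and |EP| = 67.0 together: it lies at the intersection of circle(M, 50.6) and circle(P, 67.0). With |MP| = 64.9, the foot of the radical line on MP is 17.6 from M and the perpendicular offset is √(50.6² − 17.6²) = 47.5. Taking the left-of-MP solution: E = (41.6, 60.9).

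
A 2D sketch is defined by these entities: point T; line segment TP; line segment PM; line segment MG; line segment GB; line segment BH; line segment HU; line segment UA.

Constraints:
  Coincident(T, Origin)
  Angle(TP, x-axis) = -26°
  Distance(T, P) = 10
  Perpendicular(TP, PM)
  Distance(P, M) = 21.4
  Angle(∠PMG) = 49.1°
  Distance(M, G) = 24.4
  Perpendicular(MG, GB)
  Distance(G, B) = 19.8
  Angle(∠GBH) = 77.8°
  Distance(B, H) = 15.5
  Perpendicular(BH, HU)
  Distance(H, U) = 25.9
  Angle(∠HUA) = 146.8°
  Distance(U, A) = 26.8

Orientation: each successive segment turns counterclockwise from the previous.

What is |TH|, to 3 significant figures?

14.1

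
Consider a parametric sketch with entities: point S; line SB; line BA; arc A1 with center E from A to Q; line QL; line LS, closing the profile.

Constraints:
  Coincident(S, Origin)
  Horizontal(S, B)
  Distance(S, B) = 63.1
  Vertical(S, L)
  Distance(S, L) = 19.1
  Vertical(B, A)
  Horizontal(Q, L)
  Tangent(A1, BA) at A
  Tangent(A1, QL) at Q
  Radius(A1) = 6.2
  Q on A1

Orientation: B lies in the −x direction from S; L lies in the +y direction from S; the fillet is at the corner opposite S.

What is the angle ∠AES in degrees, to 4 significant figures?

167.2°

The virtual corner opposite S is at (-63.10, 19.10). Tangency of A1 to BA means the radius EA is perpendicular to BA and A1 meets QL tangentially, so EQ is at right angles to QL, with radius 6.2, so the center E sits 6.2 in from both sides at E = (-56.90, 12.90). That places the tangent points at A = (-63.10, 12.90) on BA and Q = (-56.90, 19.10) on QL. Then cos ∠AES = EA·ES / (|EA||ES|), giving 167.2°.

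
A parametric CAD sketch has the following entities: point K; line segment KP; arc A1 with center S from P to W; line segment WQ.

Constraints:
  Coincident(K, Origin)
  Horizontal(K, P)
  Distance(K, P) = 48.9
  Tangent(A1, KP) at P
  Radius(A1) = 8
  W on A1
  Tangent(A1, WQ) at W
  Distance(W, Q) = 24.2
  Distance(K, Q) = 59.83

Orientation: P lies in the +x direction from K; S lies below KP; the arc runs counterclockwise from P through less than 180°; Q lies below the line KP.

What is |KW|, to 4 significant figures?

42.74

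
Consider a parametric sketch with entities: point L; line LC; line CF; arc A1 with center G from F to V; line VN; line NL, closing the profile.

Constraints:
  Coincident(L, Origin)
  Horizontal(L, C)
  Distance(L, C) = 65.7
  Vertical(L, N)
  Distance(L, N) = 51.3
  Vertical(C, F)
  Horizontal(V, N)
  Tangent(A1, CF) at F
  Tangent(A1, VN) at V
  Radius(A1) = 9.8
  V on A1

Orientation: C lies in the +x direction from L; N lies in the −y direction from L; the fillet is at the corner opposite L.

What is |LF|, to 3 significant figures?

77.7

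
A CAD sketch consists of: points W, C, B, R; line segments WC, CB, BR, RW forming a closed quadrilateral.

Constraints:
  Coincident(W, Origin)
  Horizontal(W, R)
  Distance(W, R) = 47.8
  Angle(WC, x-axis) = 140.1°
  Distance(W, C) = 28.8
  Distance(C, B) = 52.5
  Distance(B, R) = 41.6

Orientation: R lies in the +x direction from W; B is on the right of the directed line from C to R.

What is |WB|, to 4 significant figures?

24.55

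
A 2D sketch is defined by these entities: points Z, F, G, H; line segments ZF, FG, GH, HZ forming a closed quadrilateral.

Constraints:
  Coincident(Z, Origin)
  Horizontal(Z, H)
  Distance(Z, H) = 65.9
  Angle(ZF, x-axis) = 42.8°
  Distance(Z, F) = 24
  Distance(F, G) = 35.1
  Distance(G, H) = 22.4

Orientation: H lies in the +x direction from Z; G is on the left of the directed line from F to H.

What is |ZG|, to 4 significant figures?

55.68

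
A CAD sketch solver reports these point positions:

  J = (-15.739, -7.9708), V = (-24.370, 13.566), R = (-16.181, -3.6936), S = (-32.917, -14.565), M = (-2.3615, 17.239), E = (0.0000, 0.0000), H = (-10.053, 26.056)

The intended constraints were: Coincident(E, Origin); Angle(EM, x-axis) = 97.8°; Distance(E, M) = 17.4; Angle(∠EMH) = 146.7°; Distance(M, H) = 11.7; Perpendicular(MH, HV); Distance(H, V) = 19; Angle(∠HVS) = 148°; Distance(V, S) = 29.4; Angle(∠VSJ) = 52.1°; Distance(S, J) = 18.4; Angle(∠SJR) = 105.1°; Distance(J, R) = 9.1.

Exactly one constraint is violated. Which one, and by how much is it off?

Distance(J, R) = 9.1 — off by 4.80.

E = (0.00, 0.00) ✓; EM at 97.80° ✓; |EM| = 17.40 ✓; ∠EMH = 146.7° ✓; |MH| = 11.70 ✓; ∠(MH, HV) = 90.00° ✓; |HV| = 19.00 ✓; ∠HVS = 148.0° ✓; |VS| = 29.40 ✓; ∠VSJ = 52.10° ✓; |SJ| = 18.40 ✓; ∠SJR = 105.1° ✓; |JR| = 4.300 ✗.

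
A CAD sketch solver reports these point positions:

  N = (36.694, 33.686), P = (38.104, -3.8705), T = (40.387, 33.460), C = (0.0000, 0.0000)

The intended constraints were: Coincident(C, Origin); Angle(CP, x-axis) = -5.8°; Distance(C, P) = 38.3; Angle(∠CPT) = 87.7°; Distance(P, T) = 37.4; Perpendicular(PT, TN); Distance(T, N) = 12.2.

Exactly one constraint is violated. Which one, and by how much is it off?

Distance(T, N) = 12.2 — off by 8.50.

C = (0.00, 0.00) ✓; CP at -5.800° ✓; |CP| = 38.30 ✓; ∠CPT = 87.70° ✓; |PT| = 37.40 ✓; ∠(PT, TN) = 90.00° ✓; |TN| = 3.700 ✗.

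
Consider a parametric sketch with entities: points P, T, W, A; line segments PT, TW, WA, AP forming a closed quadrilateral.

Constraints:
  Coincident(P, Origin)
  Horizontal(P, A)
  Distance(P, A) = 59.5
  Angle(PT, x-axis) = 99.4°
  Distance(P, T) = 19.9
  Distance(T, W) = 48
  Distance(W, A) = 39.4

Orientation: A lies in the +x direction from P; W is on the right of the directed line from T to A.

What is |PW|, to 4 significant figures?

31.53

Checks: |TW| = 48.00 ✓; |WA| = 39.40 ✓.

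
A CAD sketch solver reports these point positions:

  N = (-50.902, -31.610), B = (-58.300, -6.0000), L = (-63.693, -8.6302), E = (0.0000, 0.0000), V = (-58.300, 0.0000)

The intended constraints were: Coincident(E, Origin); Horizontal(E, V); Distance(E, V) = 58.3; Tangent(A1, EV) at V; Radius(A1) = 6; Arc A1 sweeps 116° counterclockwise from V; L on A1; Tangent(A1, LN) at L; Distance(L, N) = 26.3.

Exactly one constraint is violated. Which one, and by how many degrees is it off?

Tangent(A1, LN) at L — off by 3.10°.

E = (0.00, 0.00) ✓; E.y = 0.00, V.y = 0.00 ✓; |EV| = 58.30 ✓; ∠(BV, VE) = 90.00° ✓; |BV| = 6.000 ✓; bearing(B→L) − bearing(B→V) = 116.0° ✓; |BL| = 6.000 ✓; ∠(BL, LN) = 86.90° ✗; |LN| = 26.30 ✓.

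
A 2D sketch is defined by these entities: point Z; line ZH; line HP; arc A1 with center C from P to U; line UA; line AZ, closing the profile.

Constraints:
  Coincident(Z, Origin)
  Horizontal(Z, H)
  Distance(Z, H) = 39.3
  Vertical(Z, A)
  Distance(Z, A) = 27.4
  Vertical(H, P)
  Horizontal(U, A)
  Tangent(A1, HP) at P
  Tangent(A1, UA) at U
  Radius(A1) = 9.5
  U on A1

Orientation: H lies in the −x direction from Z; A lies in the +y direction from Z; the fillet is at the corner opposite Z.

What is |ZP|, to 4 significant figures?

43.18

The virtual corner opposite Z is at (-39.30, 27.40). Since A1 is tangent to HP there, CP ⟂ HP and tangency of A1 to UA means the radius CU is perpendicular to UA, with radius 9.5, so the center C sits 9.5 in from both sides at C = (-29.80, 17.90). That places the tangent points at P = (-39.30, 17.90) on HP and U = (-29.80, 27.40) on UA. Then |ZP| = |P − Z| = 43.18.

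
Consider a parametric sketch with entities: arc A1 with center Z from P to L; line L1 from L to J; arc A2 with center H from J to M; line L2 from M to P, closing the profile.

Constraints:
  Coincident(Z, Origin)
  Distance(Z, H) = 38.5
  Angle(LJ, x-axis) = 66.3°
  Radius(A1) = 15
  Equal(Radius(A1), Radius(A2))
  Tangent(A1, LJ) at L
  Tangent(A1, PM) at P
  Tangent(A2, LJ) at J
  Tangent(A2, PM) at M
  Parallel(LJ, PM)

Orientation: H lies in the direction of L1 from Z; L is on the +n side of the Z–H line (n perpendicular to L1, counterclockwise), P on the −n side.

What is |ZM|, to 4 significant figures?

41.32

Tangency of A1 to both parallel lines with radius 15.0 puts L and P at Z ± 15.0·n: L = (-13.73, 6.029), P = (13.73, -6.029). Equal radii place J and M the same way about H: J = H + 15.0·n = (1.740, 41.28), M = H − 15.0·n = (29.21, 29.22). Then |ZM| = |M − Z| = 41.32.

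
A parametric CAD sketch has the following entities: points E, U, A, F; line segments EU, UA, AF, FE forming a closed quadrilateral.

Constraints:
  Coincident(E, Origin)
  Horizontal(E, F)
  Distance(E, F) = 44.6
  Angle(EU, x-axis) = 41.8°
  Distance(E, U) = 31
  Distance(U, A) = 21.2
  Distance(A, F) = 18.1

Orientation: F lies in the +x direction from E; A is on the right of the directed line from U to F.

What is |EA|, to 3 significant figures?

26.5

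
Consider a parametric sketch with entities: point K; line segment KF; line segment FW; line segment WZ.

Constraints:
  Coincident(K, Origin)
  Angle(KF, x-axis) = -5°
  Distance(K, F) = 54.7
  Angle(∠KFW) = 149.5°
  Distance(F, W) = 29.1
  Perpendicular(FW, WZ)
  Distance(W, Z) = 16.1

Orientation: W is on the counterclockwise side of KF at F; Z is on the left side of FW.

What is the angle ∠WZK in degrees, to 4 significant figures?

98.70°

K is at the origin; KF runs at -5.0° with length 54.7, so F = 54.7·(cos -5.0°, sin -5.0°) = (54.49, -4.767). ∠KFW = 149.5°, so FW runs at -5.0° + (180° − 149.5°) = 25.50° from the x-axis; with |FW| = 29.1, W = F + 29.1·(cos 25.50°, sin 25.50°) = (80.76, 7.760). FW ⟂ WZ; with |WZ| = 16.1 on the left of FW, Z = W + 16.1·(-0.4305, 0.9026) = (73.83, 22.29). Then cos ∠WZK = ZW·ZK / (|ZW||ZK|), giving 98.70°.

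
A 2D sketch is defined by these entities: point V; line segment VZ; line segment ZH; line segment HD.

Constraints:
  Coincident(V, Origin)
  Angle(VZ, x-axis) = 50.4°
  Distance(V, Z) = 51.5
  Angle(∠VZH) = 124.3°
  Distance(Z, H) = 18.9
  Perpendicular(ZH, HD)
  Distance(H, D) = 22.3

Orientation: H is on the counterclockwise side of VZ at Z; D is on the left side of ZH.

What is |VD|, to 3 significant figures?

52.0

∠VZH = 124.3°, so ZH runs at 50.4° + (180° − 124.3°) = 106° from the x-axis; with |ZH| = 18.9, H = Z + 18.9·(cos 106°, sin 106°) = (27.6, 57.8). ZH is perpendicular to HD; with |HD| = 22.3 on the left of ZH, D = H + 22.3·(-0.961, -0.277) = (6.16, 51.7). Then |VD| = |D − V| = 52.0.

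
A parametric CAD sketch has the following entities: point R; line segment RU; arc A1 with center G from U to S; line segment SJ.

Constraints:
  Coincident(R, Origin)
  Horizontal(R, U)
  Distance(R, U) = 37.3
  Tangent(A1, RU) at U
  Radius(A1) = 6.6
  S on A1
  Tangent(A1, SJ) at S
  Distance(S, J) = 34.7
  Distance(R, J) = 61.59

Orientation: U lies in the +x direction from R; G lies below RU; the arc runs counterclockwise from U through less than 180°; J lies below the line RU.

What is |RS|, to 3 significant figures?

32.7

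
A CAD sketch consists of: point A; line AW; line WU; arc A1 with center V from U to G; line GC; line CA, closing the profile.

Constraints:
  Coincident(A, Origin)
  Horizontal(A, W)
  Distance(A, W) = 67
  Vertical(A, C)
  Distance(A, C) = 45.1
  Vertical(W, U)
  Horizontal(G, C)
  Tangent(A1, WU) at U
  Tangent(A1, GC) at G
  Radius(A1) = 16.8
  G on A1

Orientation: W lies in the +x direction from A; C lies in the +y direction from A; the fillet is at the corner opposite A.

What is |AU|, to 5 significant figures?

72.732

The virtual corner opposite A is at (67.000, 45.100). Since A1 is tangent to WU there, VU ⟂ WU and the tangent condition forces VG to be normal to GC, with radius 16.8, so the center V sits 16.8 in from both sides at V = (50.200, 28.300). That places the tangent points at U = (67.000, 28.300) on WU and G = (50.200, 45.100) on GC. Then |AU| = |U − A| = 72.732.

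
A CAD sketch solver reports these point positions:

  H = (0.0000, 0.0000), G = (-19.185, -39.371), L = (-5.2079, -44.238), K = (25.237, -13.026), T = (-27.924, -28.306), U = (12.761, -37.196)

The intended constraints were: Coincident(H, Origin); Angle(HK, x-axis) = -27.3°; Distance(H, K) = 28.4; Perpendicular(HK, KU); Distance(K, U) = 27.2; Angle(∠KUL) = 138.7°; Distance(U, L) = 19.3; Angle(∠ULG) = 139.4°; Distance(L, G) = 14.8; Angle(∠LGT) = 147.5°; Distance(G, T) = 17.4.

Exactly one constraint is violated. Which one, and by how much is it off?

Distance(G, T) = 17.4 — off by 3.30.

H = (0.00, 0.00) ✓; HK at -27.30° ✓; |HK| = 28.40 ✓; ∠(HK, KU) = 90.00° ✓; |KU| = 27.20 ✓; ∠KUL = 138.7° ✓; |UL| = 19.30 ✓; ∠ULG = 139.4° ✓; |LG| = 14.80 ✓; ∠LGT = 147.5° ✓; |GT| = 14.10 ✗.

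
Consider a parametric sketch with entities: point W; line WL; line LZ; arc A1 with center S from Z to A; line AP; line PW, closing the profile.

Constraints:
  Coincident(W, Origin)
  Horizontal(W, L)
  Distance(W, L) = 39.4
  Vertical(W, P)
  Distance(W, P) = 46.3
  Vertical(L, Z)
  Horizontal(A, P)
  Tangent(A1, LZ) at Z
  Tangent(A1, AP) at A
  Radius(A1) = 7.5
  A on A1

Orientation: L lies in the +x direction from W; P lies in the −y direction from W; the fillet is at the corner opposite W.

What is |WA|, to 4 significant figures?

56.23

The virtual corner opposite W is at (39.40, -46.30). A1 meets LZ tangentially, so SZ is at right angles to LZ and tangency of A1 to AP means the radius SA is perpendicular to AP, with radius 7.5, so the center S sits 7.5 in from both sides at S = (31.90, -38.80). That places the tangent points at Z = (39.40, -38.80) on LZ and A = (31.90, -46.30) on AP. Then |WA| = |A − W| = 56.23.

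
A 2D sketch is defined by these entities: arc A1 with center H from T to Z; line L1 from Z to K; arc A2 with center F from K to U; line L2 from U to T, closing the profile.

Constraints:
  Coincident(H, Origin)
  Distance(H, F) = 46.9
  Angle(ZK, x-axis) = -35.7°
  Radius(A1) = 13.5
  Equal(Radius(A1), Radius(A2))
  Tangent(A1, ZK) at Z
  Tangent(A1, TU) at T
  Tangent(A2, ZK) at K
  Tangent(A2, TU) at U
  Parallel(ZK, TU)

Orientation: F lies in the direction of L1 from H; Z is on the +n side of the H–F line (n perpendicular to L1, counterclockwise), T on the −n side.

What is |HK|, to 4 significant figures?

48.80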